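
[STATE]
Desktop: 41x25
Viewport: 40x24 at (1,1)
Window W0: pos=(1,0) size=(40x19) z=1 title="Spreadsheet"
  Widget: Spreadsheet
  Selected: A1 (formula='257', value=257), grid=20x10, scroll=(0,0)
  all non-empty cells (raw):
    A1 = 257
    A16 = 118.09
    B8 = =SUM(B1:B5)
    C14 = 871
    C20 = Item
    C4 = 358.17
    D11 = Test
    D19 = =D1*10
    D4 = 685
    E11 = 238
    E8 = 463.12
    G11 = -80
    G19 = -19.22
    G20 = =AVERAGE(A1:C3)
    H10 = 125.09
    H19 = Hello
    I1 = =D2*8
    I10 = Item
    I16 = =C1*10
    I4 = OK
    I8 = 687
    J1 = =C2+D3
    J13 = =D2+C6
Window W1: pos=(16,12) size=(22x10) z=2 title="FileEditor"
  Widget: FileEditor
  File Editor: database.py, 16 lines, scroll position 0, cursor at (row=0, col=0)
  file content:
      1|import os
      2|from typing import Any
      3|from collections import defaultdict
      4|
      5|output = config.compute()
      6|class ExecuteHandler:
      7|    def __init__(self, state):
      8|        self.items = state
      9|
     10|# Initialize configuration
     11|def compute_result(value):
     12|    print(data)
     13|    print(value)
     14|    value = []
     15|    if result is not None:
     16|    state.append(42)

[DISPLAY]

┃ Spreadsheet                          ┃
┠──────────────────────────────────────┨
┃A1: 257                               ┃
┃       A       B       C       D      ┃
┃--------------------------------------┃
┃  1    [257]       0       0       0  ┃
┃  2        0       0       0       0  ┃
┃  3        0       0       0       0  ┃
┃  4        0       0  358.17     685  ┃
┃  5        0       0       0       0  ┃
┃  6        0       0       0       0  ┃
┃  7        0  ┏━━━━━━━━━━━━━━━━━━━━┓  ┃
┃  8        0  ┃ FileEditor         ┃  ┃
┃  9        0  ┠────────────────────┨  ┃
┃ 10        0  ┃█mport os          ▲┃  ┃
┃ 11        0  ┃from typing import █┃  ┃
┃ 12        0  ┃from collections im░┃  ┃
┗━━━━━━━━━━━━━━┃                   ░┃━━┛
               ┃output = config.com░┃   
               ┃class ExecuteHandle▼┃   
               ┗━━━━━━━━━━━━━━━━━━━━┛   
                                        
                                        
                                        


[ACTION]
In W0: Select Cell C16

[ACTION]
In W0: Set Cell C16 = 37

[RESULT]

┃ Spreadsheet                          ┃
┠──────────────────────────────────────┨
┃C16: 37                               ┃
┃       A       B       C       D      ┃
┃--------------------------------------┃
┃  1      257       0       0       0  ┃
┃  2        0       0       0       0  ┃
┃  3        0       0       0       0  ┃
┃  4        0       0  358.17     685  ┃
┃  5        0       0       0       0  ┃
┃  6        0       0       0       0  ┃
┃  7        0  ┏━━━━━━━━━━━━━━━━━━━━┓  ┃
┃  8        0  ┃ FileEditor         ┃  ┃
┃  9        0  ┠────────────────────┨  ┃
┃ 10        0  ┃█mport os          ▲┃  ┃
┃ 11        0  ┃from typing import █┃  ┃
┃ 12        0  ┃from collections im░┃  ┃
┗━━━━━━━━━━━━━━┃                   ░┃━━┛
               ┃output = config.com░┃   
               ┃class ExecuteHandle▼┃   
               ┗━━━━━━━━━━━━━━━━━━━━┛   
                                        
                                        
                                        


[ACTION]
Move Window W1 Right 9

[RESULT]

┃ Spreadsheet                          ┃
┠──────────────────────────────────────┨
┃C16: 37                               ┃
┃       A       B       C       D      ┃
┃--------------------------------------┃
┃  1      257       0       0       0  ┃
┃  2        0       0       0       0  ┃
┃  3        0       0       0       0  ┃
┃  4        0       0  358.17     685  ┃
┃  5        0       0       0       0  ┃
┃  6        0       0       0       0  ┃
┃  7        0     ┏━━━━━━━━━━━━━━━━━━━━┓
┃  8        0     ┃ FileEditor         ┃
┃  9        0     ┠────────────────────┨
┃ 10        0     ┃█mport os          ▲┃
┃ 11        0     ┃from typing import █┃
┃ 12        0     ┃from collections im░┃
┗━━━━━━━━━━━━━━━━━┃                   ░┃
                  ┃output = config.com░┃
                  ┃class ExecuteHandle▼┃
                  ┗━━━━━━━━━━━━━━━━━━━━┛
                                        
                                        
                                        


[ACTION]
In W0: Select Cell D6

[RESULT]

┃ Spreadsheet                          ┃
┠──────────────────────────────────────┨
┃D6:                                   ┃
┃       A       B       C       D      ┃
┃--------------------------------------┃
┃  1      257       0       0       0  ┃
┃  2        0       0       0       0  ┃
┃  3        0       0       0       0  ┃
┃  4        0       0  358.17     685  ┃
┃  5        0       0       0       0  ┃
┃  6        0       0       0     [0]  ┃
┃  7        0     ┏━━━━━━━━━━━━━━━━━━━━┓
┃  8        0     ┃ FileEditor         ┃
┃  9        0     ┠────────────────────┨
┃ 10        0     ┃█mport os          ▲┃
┃ 11        0     ┃from typing import █┃
┃ 12        0     ┃from collections im░┃
┗━━━━━━━━━━━━━━━━━┃                   ░┃
                  ┃output = config.com░┃
                  ┃class ExecuteHandle▼┃
                  ┗━━━━━━━━━━━━━━━━━━━━┛
                                        
                                        
                                        


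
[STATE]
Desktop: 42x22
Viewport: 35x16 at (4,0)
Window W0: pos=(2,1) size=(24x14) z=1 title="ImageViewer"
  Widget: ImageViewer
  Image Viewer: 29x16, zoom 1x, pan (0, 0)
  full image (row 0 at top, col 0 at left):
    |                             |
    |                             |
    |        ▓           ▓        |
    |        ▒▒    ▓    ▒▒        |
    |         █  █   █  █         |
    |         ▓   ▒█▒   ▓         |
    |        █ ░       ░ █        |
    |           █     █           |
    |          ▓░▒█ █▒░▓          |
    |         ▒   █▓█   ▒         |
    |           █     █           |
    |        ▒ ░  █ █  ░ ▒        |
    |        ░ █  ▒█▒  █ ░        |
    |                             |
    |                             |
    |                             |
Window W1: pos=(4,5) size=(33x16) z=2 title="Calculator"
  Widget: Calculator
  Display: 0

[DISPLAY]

                                   
━━━━━━━━━━━━━━━━━━━━━┓             
ImageViewer          ┃             
─────────────────────┨             
                     ┃             
┏━━━━━━━━━━━━━━━━━━━━━━━━━━━━━━━┓  
┃ Calculator                    ┃  
┠───────────────────────────────┨  
┃                              0┃  
┃┌───┬───┬───┬───┐              ┃  
┃│ 7 │ 8 │ 9 │ ÷ │              ┃  
┃├───┼───┼───┼───┤              ┃  
┃│ 4 │ 5 │ 6 │ × │              ┃  
┃├───┼───┼───┼───┤              ┃  
┃│ 1 │ 2 │ 3 │ - │              ┃  
┃├───┼───┼───┼───┤              ┃  


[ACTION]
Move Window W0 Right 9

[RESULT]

                                   
       ┏━━━━━━━━━━━━━━━━━━━━━━┓    
       ┃ ImageViewer          ┃    
       ┠──────────────────────┨    
       ┃                      ┃    
┏━━━━━━━━━━━━━━━━━━━━━━━━━━━━━━━┓  
┃ Calculator                    ┃  
┠───────────────────────────────┨  
┃                              0┃  
┃┌───┬───┬───┬───┐              ┃  
┃│ 7 │ 8 │ 9 │ ÷ │              ┃  
┃├───┼───┼───┼───┤              ┃  
┃│ 4 │ 5 │ 6 │ × │              ┃  
┃├───┼───┼───┼───┤              ┃  
┃│ 1 │ 2 │ 3 │ - │              ┃  
┃├───┼───┼───┼───┤              ┃  


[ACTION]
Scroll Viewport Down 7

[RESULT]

┃ Calculator                    ┃  
┠───────────────────────────────┨  
┃                              0┃  
┃┌───┬───┬───┬───┐              ┃  
┃│ 7 │ 8 │ 9 │ ÷ │              ┃  
┃├───┼───┼───┼───┤              ┃  
┃│ 4 │ 5 │ 6 │ × │              ┃  
┃├───┼───┼───┼───┤              ┃  
┃│ 1 │ 2 │ 3 │ - │              ┃  
┃├───┼───┼───┼───┤              ┃  
┃│ 0 │ . │ = │ + │              ┃  
┃├───┼───┼───┼───┤              ┃  
┃│ C │ MC│ MR│ M+│              ┃  
┃└───┴───┴───┴───┘              ┃  
┗━━━━━━━━━━━━━━━━━━━━━━━━━━━━━━━┛  
                                   


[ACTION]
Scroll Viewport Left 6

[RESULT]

    ┃ Calculator                   
    ┠──────────────────────────────
    ┃                              
    ┃┌───┬───┬───┬───┐             
    ┃│ 7 │ 8 │ 9 │ ÷ │             
    ┃├───┼───┼───┼───┤             
    ┃│ 4 │ 5 │ 6 │ × │             
    ┃├───┼───┼───┼───┤             
    ┃│ 1 │ 2 │ 3 │ - │             
    ┃├───┼───┼───┼───┤             
    ┃│ 0 │ . │ = │ + │             
    ┃├───┼───┼───┼───┤             
    ┃│ C │ MC│ MR│ M+│             
    ┃└───┴───┴───┴───┘             
    ┗━━━━━━━━━━━━━━━━━━━━━━━━━━━━━━
                                   


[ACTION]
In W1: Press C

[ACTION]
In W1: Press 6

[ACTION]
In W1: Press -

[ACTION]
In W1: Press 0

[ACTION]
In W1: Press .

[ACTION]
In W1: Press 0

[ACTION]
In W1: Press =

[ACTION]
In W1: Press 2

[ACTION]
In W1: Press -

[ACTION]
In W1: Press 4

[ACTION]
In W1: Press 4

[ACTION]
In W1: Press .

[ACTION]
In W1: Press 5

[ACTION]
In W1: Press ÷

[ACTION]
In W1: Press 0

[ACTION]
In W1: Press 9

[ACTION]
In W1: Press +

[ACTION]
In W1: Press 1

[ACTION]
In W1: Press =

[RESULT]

    ┃ Calculator                   
    ┠──────────────────────────────
    ┃                   -3.72222222
    ┃┌───┬───┬───┬───┐             
    ┃│ 7 │ 8 │ 9 │ ÷ │             
    ┃├───┼───┼───┼───┤             
    ┃│ 4 │ 5 │ 6 │ × │             
    ┃├───┼───┼───┼───┤             
    ┃│ 1 │ 2 │ 3 │ - │             
    ┃├───┼───┼───┼───┤             
    ┃│ 0 │ . │ = │ + │             
    ┃├───┼───┼───┼───┤             
    ┃│ C │ MC│ MR│ M+│             
    ┃└───┴───┴───┴───┘             
    ┗━━━━━━━━━━━━━━━━━━━━━━━━━━━━━━
                                   


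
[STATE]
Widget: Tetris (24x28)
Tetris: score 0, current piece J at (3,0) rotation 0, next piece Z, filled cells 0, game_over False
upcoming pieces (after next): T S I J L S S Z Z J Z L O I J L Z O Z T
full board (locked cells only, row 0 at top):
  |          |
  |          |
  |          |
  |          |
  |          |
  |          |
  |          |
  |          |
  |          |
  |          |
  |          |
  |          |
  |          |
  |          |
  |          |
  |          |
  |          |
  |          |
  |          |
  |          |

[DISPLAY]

   █      │Next:        
   ███    │▓▓           
          │ ▓▓          
          │             
          │             
          │             
          │Score:       
          │0            
          │             
          │             
          │             
          │             
          │             
          │             
          │             
          │             
          │             
          │             
          │             
          │             
          │             
          │             
          │             
          │             
          │             
          │             
          │             
          │             


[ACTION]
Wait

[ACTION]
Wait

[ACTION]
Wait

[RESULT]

          │Next:        
          │▓▓           
          │ ▓▓          
   █      │             
   ███    │             
          │             
          │Score:       
          │0            
          │             
          │             
          │             
          │             
          │             
          │             
          │             
          │             
          │             
          │             
          │             
          │             
          │             
          │             
          │             
          │             
          │             
          │             
          │             
          │             


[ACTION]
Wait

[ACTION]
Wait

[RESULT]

          │Next:        
          │▓▓           
          │ ▓▓          
          │             
          │             
   █      │             
   ███    │Score:       
          │0            
          │             
          │             
          │             
          │             
          │             
          │             
          │             
          │             
          │             
          │             
          │             
          │             
          │             
          │             
          │             
          │             
          │             
          │             
          │             
          │             


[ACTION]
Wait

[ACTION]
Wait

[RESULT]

          │Next:        
          │▓▓           
          │ ▓▓          
          │             
          │             
          │             
          │Score:       
   █      │0            
   ███    │             
          │             
          │             
          │             
          │             
          │             
          │             
          │             
          │             
          │             
          │             
          │             
          │             
          │             
          │             
          │             
          │             
          │             
          │             
          │             


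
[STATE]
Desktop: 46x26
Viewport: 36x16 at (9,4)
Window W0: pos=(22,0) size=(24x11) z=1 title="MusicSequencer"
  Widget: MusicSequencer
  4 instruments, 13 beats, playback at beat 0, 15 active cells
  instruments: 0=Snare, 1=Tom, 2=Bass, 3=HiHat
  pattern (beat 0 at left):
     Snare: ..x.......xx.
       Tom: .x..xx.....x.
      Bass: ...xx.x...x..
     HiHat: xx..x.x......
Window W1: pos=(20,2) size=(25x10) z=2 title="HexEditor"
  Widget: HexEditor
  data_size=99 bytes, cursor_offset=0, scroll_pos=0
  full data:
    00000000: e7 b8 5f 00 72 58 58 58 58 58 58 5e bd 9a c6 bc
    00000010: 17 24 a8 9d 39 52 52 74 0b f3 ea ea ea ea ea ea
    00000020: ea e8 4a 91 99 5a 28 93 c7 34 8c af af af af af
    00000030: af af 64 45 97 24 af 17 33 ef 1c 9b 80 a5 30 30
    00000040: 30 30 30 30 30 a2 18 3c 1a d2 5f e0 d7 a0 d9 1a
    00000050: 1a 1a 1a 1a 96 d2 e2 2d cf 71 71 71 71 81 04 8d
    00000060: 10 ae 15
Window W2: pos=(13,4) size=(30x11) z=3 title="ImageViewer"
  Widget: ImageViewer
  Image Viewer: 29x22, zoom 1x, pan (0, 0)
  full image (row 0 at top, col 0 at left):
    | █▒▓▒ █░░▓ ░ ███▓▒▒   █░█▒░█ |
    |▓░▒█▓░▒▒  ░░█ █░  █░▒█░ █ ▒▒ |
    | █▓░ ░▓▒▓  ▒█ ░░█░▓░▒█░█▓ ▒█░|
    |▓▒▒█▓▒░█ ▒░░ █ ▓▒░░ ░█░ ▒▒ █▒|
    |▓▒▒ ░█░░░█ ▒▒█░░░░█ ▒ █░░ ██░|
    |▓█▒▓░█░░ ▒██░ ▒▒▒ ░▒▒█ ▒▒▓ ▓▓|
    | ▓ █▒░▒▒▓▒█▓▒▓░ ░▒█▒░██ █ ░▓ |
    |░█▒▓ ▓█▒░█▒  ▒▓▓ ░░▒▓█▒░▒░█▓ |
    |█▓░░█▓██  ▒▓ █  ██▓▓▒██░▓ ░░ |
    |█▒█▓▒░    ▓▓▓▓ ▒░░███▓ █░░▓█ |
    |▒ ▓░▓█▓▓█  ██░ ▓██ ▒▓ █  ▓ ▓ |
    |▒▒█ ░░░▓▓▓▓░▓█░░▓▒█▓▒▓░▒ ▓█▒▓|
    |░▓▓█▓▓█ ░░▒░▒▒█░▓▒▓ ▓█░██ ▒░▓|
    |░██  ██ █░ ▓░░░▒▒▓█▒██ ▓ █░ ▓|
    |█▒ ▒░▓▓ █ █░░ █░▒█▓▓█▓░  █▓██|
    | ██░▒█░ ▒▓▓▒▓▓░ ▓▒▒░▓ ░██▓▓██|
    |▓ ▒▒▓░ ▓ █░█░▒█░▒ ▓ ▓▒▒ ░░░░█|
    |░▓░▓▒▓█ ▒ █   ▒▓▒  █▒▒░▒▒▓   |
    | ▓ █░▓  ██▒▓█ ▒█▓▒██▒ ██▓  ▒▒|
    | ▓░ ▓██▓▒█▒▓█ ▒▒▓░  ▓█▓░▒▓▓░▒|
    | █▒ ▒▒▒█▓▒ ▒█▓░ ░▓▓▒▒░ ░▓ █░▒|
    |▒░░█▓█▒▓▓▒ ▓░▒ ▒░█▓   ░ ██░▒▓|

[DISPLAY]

    ┏━━━━━━━━━━━━━━━━━━━━━━━━━━━━┓─┨
    ┃ ImageViewer                ┃7┃
    ┠────────────────────────────┨3┃
    ┃ █▒▓▒ █░░▓ ░ ███▓▒▒   █░█▒░█┃9┃
    ┃▓░▒█▓░▒▒  ░░█ █░  █░▒█░ █ ▒▒┃9┃
    ┃ █▓░ ░▓▒▓  ▒█ ░░█░▓░▒█░█▓ ▒█┃3┃
    ┃▓▒▒█▓▒░█ ▒░░ █ ▓▒░░ ░█░ ▒▒ █┃9┃
    ┃▓▒▒ ░█░░░█ ▒▒█░░░░█ ▒ █░░ ██┃━┛
    ┃▓█▒▓░█░░ ▒██░ ▒▒▒ ░▒▒█ ▒▒▓ ▓┃  
    ┃ ▓ █▒░▒▒▓▒█▓▒▓░ ░▒█▒░██ █ ░▓┃  
    ┗━━━━━━━━━━━━━━━━━━━━━━━━━━━━┛  
                                    
                                    
                                    
                                    
                                    


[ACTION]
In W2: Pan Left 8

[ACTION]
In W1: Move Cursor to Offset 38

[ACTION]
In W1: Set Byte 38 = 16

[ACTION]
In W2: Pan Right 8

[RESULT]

    ┏━━━━━━━━━━━━━━━━━━━━━━━━━━━━┓─┨
    ┃ ImageViewer                ┃7┃
    ┠────────────────────────────┨3┃
    ┃░▓ ░ ███▓▒▒   █░█▒░█        ┃9┃
    ┃  ░░█ █░  █░▒█░ █ ▒▒        ┃9┃
    ┃▓  ▒█ ░░█░▓░▒█░█▓ ▒█░       ┃3┃
    ┃ ▒░░ █ ▓▒░░ ░█░ ▒▒ █▒       ┃9┃
    ┃░█ ▒▒█░░░░█ ▒ █░░ ██░       ┃━┛
    ┃ ▒██░ ▒▒▒ ░▒▒█ ▒▒▓ ▓▓       ┃  
    ┃▓▒█▓▒▓░ ░▒█▒░██ █ ░▓        ┃  
    ┗━━━━━━━━━━━━━━━━━━━━━━━━━━━━┛  
                                    
                                    
                                    
                                    
                                    


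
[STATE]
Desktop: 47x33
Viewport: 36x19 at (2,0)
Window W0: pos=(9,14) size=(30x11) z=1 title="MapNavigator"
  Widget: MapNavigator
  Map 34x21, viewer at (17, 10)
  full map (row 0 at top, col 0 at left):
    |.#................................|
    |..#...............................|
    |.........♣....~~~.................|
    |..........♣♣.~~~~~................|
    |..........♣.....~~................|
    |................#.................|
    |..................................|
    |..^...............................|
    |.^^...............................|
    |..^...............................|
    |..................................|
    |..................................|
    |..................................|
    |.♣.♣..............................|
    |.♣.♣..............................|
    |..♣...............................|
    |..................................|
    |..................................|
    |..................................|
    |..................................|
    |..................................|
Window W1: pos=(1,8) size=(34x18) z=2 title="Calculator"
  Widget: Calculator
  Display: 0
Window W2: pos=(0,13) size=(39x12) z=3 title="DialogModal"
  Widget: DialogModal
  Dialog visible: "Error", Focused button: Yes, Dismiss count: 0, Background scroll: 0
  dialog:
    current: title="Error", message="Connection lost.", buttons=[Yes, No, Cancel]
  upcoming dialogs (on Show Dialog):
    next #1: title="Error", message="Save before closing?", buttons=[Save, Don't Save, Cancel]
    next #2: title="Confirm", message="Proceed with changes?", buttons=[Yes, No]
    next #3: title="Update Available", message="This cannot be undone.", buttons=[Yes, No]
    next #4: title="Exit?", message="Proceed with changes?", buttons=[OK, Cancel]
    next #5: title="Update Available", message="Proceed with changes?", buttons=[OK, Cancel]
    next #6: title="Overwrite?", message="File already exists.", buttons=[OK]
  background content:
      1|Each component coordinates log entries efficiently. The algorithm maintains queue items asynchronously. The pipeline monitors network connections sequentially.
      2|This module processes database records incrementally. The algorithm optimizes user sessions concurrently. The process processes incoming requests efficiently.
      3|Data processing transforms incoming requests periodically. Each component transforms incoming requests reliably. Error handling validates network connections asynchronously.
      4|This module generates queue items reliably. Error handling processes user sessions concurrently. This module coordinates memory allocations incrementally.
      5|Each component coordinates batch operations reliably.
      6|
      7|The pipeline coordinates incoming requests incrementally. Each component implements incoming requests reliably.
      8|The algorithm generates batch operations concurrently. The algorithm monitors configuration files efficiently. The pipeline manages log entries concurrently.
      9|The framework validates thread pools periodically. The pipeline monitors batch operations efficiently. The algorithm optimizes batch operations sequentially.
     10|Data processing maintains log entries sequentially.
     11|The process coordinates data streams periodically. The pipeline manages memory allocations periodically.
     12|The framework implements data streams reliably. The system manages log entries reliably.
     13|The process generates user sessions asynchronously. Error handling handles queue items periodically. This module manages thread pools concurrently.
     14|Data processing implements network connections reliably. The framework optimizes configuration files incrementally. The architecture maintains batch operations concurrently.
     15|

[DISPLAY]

                                    
                                    
                                    
                                    
                                    
                                    
                                    
                                    
━━━━━━━━━━━━━━━━━━━━━━━━━━━━━━━━┓   
 Calculator                     ┃   
────────────────────────────────┨   
                               0┃   
┌───┬───┬───┬───┐               ┃   
━━━━━━━━━━━━━━━━━━━━━━━━━━━━━━━━━━━━
DialogModal                         
────────────────────────────────────
ach component coordinates log entrie
his mo┌─────────────────────┐ record
ata pr│        Error        │oming r


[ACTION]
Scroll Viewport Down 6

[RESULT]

                                    
                                    
━━━━━━━━━━━━━━━━━━━━━━━━━━━━━━━━┓   
 Calculator                     ┃   
────────────────────────────────┨   
                               0┃   
┌───┬───┬───┬───┐               ┃   
━━━━━━━━━━━━━━━━━━━━━━━━━━━━━━━━━━━━
DialogModal                         
────────────────────────────────────
ach component coordinates log entrie
his mo┌─────────────────────┐ record
ata pr│        Error        │oming r
his mo│   Connection lost.  │ems rel
ach co│ [Yes]  No   Cancel  │ch oper
      └─────────────────────┘       
he pipeline coordinates incoming req
he algorithm generates batch operati
━━━━━━━━━━━━━━━━━━━━━━━━━━━━━━━━━━━━


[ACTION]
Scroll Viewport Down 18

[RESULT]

DialogModal                         
────────────────────────────────────
ach component coordinates log entrie
his mo┌─────────────────────┐ record
ata pr│        Error        │oming r
his mo│   Connection lost.  │ems rel
ach co│ [Yes]  No   Cancel  │ch oper
      └─────────────────────┘       
he pipeline coordinates incoming req
he algorithm generates batch operati
━━━━━━━━━━━━━━━━━━━━━━━━━━━━━━━━━━━━
━━━━━━━━━━━━━━━━━━━━━━━━━━━━━━━━┛   
                                    
                                    
                                    
                                    
                                    
                                    
                                    


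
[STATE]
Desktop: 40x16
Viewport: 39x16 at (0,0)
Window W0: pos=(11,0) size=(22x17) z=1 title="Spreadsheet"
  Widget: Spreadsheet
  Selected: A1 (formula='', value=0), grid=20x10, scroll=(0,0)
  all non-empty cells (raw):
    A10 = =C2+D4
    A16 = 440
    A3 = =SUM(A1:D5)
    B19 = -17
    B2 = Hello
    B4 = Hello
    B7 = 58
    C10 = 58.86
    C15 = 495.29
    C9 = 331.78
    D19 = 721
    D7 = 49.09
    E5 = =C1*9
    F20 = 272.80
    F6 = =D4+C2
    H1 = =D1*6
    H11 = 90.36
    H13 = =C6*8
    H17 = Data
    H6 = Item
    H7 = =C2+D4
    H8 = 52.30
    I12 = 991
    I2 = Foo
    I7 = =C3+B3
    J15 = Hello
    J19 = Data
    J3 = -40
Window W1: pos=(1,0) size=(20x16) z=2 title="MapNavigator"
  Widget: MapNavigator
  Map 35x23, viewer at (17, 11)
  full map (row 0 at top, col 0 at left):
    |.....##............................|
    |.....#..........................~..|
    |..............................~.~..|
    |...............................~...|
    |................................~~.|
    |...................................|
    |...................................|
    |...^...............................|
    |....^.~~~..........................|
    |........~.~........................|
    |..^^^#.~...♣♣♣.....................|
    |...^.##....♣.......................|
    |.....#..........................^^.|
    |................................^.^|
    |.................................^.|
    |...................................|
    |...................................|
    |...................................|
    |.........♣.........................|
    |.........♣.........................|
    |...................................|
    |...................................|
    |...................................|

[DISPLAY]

 ┏━━━━━━━━━━━━━━━━━━┓━━━━━━━━━━━┓      
 ┃ MapNavigator     ┃eet        ┃      
 ┠──────────────────┨───────────┨      
 ┃..................┃           ┃      
 ┃..................┃      B    ┃      
 ┃..................┃-----------┃      
 ┃~.................┃[0]       0┃      
 ┃~.~...............┃  0Hello   ┃      
 ┃...♣♣♣............┃!         0┃      
 ┃...♣.....@........┃  0Hello   ┃      
 ┃..................┃  0       0┃      
 ┃..................┃  0       0┃      
 ┃..................┃  0      58┃      
 ┃..................┃  0       0┃      
 ┃..................┃  0       0┃      
 ┗━━━━━━━━━━━━━━━━━━┛  0       0┃      


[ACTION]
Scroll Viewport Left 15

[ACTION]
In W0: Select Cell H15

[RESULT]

 ┏━━━━━━━━━━━━━━━━━━┓━━━━━━━━━━━┓      
 ┃ MapNavigator     ┃eet        ┃      
 ┠──────────────────┨───────────┨      
 ┃..................┃           ┃      
 ┃..................┃      B    ┃      
 ┃..................┃-----------┃      
 ┃~.................┃  0       0┃      
 ┃~.~...............┃  0Hello   ┃      
 ┃...♣♣♣............┃!         0┃      
 ┃...♣.....@........┃  0Hello   ┃      
 ┃..................┃  0       0┃      
 ┃..................┃  0       0┃      
 ┃..................┃  0      58┃      
 ┃..................┃  0       0┃      
 ┃..................┃  0       0┃      
 ┗━━━━━━━━━━━━━━━━━━┛  0       0┃      


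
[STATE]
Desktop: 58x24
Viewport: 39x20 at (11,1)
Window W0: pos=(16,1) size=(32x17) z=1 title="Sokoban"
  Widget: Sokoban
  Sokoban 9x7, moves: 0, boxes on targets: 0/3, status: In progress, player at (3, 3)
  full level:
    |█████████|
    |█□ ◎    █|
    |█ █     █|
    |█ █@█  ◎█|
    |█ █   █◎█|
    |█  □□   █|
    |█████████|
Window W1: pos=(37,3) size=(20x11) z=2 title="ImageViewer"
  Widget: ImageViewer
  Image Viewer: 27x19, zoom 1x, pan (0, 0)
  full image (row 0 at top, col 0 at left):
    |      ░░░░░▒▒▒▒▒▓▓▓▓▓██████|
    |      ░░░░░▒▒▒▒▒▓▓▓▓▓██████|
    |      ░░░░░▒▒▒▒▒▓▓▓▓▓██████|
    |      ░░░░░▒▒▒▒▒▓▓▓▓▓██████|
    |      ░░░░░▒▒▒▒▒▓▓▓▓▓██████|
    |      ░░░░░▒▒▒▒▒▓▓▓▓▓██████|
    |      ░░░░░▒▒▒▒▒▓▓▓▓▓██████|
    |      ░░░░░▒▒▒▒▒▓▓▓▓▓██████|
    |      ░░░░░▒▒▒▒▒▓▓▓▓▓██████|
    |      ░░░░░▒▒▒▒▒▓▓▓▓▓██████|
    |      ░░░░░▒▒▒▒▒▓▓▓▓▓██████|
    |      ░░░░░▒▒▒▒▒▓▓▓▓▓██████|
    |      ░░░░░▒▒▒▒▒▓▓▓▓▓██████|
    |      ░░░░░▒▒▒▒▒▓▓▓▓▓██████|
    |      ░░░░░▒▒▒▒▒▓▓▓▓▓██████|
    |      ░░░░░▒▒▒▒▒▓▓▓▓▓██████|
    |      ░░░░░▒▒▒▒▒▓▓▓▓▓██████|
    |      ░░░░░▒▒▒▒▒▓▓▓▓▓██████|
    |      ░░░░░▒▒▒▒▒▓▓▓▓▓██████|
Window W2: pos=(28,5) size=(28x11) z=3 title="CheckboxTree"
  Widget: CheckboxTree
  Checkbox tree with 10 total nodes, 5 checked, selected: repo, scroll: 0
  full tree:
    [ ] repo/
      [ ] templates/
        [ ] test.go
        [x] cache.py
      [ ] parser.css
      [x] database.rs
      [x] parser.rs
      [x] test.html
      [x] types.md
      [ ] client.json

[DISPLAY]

     ┏━━━━━━━━━━━━━━━━━━━━━━━━━━━━━━┓  
     ┃ Sokoban                      ┃  
     ┠────────────────────┏━━━━━━━━━━━━
     ┃█████████           ┃ ImageViewer
     ┃█□ ◎    █  ┏━━━━━━━━━━━━━━━━━━━━━
     ┃█ █     █  ┃ CheckboxTree        
     ┃█ █@█  ◎█  ┠─────────────────────
     ┃█ █   █◎█  ┃>[-] repo/           
     ┃█  □□   █  ┃   [-] templates/    
     ┃█████████  ┃     [ ] test.go     
     ┃Moves: 0  0┃     [x] cache.py    
     ┃           ┃   [ ] parser.css    
     ┃           ┃   [x] database.rs   
     ┃           ┃   [x] parser.rs     
     ┃           ┗━━━━━━━━━━━━━━━━━━━━━
     ┃                              ┃  
     ┗━━━━━━━━━━━━━━━━━━━━━━━━━━━━━━┛  
                                       
                                       
                                       


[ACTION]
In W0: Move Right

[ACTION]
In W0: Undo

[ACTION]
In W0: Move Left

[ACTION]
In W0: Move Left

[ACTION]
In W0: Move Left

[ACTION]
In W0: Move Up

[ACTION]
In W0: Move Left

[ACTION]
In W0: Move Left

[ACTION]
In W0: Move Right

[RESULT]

     ┏━━━━━━━━━━━━━━━━━━━━━━━━━━━━━━┓  
     ┃ Sokoban                      ┃  
     ┠────────────────────┏━━━━━━━━━━━━
     ┃█████████           ┃ ImageViewer
     ┃█□ ◎    █  ┏━━━━━━━━━━━━━━━━━━━━━
     ┃█ █ @   █  ┃ CheckboxTree        
     ┃█ █ █  ◎█  ┠─────────────────────
     ┃█ █   █◎█  ┃>[-] repo/           
     ┃█  □□   █  ┃   [-] templates/    
     ┃█████████  ┃     [ ] test.go     
     ┃Moves: 2  0┃     [x] cache.py    
     ┃           ┃   [ ] parser.css    
     ┃           ┃   [x] database.rs   
     ┃           ┃   [x] parser.rs     
     ┃           ┗━━━━━━━━━━━━━━━━━━━━━
     ┃                              ┃  
     ┗━━━━━━━━━━━━━━━━━━━━━━━━━━━━━━┛  
                                       
                                       
                                       


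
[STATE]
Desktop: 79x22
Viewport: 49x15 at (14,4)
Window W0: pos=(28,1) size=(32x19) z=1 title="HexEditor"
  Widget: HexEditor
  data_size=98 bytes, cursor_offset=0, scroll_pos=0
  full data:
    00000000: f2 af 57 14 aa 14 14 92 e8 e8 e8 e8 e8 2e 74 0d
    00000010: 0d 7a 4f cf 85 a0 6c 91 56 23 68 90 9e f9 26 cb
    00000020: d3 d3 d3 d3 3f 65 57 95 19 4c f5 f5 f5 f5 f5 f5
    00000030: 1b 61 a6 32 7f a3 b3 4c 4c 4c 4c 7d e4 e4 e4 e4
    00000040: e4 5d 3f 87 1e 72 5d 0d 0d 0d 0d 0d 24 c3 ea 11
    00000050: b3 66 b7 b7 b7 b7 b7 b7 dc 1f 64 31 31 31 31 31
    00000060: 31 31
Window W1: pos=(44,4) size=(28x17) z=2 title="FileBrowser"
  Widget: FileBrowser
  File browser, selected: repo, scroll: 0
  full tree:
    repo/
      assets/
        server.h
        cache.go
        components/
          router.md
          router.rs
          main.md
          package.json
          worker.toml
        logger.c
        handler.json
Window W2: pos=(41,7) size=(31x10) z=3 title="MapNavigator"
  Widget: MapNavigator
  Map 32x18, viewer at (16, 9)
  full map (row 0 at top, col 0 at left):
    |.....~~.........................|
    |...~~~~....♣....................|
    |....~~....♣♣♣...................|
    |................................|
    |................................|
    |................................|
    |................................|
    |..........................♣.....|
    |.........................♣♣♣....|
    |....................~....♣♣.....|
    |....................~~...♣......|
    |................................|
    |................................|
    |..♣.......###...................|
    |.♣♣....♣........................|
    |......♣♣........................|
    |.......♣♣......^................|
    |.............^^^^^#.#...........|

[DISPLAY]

              ┃00000000  F2 af┏━━━━━━━━━━━━━━━━━━
              ┃00000010  0d 7a┃ FileBrowser      
              ┃00000020  d3 d3┠──────────────────
              ┃00000030  1b┏━━━━━━━━━━━━━━━━━━━━━
              ┃00000040  e4┃ MapNavigator        
              ┃00000050  b3┠─────────────────────
              ┃00000060  31┃.....................
              ┃            ┃.....................
              ┃            ┃.....................
              ┃            ┃..............@...~..
              ┃            ┃..................~~.
              ┃            ┃.....................
              ┃            ┗━━━━━━━━━━━━━━━━━━━━━
              ┃               ┃                  
              ┃               ┃                  


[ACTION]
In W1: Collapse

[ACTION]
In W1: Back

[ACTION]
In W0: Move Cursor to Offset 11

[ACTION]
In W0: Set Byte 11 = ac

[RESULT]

              ┃00000000  f2 af┏━━━━━━━━━━━━━━━━━━
              ┃00000010  0d 7a┃ FileBrowser      
              ┃00000020  d3 d3┠──────────────────
              ┃00000030  1b┏━━━━━━━━━━━━━━━━━━━━━
              ┃00000040  e4┃ MapNavigator        
              ┃00000050  b3┠─────────────────────
              ┃00000060  31┃.....................
              ┃            ┃.....................
              ┃            ┃.....................
              ┃            ┃..............@...~..
              ┃            ┃..................~~.
              ┃            ┃.....................
              ┃            ┗━━━━━━━━━━━━━━━━━━━━━
              ┃               ┃                  
              ┃               ┃                  
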